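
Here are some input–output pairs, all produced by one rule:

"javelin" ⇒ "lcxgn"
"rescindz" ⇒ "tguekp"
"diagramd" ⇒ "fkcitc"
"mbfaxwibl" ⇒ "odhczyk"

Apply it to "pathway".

rcvjy

Rule — shift every letter 2 places forward in the alphabet (wrapping around), then delete the last 2 characters.
"pathway" → "rcvjy".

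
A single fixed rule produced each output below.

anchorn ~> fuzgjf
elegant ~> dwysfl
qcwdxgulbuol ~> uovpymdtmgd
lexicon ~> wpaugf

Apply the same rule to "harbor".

What's happening: delete the first character, then shift every letter 8 places backward in the alphabet (wrapping around).
Applying both steps to "harbor": "arbor", then "sjtgj".
(Check on "qcwdxgulbuol": → "cwdxgulbuol" → "uovpymdtmgd" ✓)

sjtgj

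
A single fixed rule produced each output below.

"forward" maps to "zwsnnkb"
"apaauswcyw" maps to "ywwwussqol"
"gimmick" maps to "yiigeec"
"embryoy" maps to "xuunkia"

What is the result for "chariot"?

The pattern: shift every letter 4 places backward in the alphabet (wrapping around), then sort the characters into reverse alphabetical order.
"chariot" → "ywpnked".
(Check on "forward": → "bknswnz" → "zwsnnkb" ✓)

ywpnked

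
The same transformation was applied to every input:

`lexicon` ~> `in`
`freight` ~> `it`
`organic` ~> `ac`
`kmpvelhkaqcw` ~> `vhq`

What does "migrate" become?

re

The rule is to keep one character in every 3, starting at position 1 (positions 1st, 4th, 7th, ...), then delete the first character.
"migrate" → "mre" → "re".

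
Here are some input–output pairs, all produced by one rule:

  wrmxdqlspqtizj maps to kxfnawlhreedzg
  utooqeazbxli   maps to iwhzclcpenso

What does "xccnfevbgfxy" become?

lmqlqtbutpsj

What's happening: take characters alternately from the front and the back (1st, last, 2nd, 2nd-last, ...), then shift every letter 12 places backward in the alphabet (wrapping around).
On "xccnfevbgfxy": the first step gives "xycxcfngfbev", and the second then gives "lmqlqtbutpsj".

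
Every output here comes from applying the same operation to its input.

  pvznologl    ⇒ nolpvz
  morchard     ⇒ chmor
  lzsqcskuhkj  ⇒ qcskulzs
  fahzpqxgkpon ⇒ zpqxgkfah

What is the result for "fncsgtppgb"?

sgtpfnc

The rule is to delete the last 3 characters, then move the first 3 characters to the end (rotate left by 3).
Applying both steps to "fncsgtppgb": "fncsgtp", then "sgtpfnc".
(Check on "pvznologl": → "pvznol" → "nolpvz" ✓)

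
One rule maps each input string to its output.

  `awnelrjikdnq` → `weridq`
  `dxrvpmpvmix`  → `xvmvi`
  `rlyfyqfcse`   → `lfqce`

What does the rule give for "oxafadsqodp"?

Rule — keep every other character starting from the second (positions 2nd, 4th, 6th, ...).
Doing the same to "oxafadsqodp": "xfdqd".

xfdqd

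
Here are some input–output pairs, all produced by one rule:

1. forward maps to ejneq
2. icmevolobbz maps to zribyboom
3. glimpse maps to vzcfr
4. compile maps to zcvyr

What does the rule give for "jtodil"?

bqvy

What's happening: delete the first 2 characters, then shift every letter 13 places forward in the alphabet (wrapping around) — i.e. ROT13.
For "jtodil" the result is "bqvy".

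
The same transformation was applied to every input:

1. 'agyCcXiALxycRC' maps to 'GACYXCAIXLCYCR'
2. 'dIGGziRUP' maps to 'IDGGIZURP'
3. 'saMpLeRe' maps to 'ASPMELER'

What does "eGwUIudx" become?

GEUWUIXD

Each output is the input with this applied: swap each adjacent pair of characters (1↔2, 3↔4, ...), then convert every letter to uppercase.
For "eGwUIudx", step one produces "GeUwuIxd"; step two turns that into "GEUWUIXD".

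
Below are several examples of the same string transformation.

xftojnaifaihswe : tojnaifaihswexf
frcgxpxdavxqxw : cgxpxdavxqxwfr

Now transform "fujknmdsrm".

jknmdsrmfu

Each output is the input with this applied: move the first 2 characters to the end (rotate left by 2).
"fujknmdsrm" → "jknmdsrmfu".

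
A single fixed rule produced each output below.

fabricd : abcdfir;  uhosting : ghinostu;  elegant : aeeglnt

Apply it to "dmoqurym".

Rule — sort the characters into alphabetical order.
Applying that to "dmoqurym" gives "dmmoqruy".

dmmoqruy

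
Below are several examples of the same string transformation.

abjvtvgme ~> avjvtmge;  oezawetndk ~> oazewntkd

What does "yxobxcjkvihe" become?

Looking at the pairs, the operation is to swap each adjacent pair of characters (1↔2, 3↔4, ...), then delete the first character.
For "yxobxcjkvihe", step one produces "xybocxkjiveh"; step two turns that into "ybocxkjiveh".

ybocxkjiveh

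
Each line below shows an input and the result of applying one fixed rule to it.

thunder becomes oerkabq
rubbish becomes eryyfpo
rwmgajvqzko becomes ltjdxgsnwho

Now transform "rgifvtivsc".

The pattern: shift every letter 3 places backward in the alphabet (wrapping around), then swap the first and last characters.
Starting from "rgifvtivsc": after the first operation, "odfcsqfspz"; after the second, "zdfcsqfspo".
(Check on "rubbish": → "oryyfpe" → "eryyfpo" ✓)

zdfcsqfspo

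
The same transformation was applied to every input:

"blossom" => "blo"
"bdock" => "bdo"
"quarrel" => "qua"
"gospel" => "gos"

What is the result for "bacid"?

The rule is to keep only the first 3 characters.
On "bacid" that produces "bac".

bac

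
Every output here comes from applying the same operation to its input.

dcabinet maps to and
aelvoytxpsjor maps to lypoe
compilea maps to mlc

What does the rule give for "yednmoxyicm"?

Rule — move the first 2 characters to the end (rotate left by 2), then keep one character in every 3, starting at position 1 (positions 1st, 4th, 7th, ...).
Starting from "yednmoxyicm": after the first operation, "dnmoxyicmye"; after the second, "doiy".

doiy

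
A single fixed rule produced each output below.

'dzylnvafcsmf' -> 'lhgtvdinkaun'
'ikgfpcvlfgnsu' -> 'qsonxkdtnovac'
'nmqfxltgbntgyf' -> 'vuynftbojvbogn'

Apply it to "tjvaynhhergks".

brdigvppmzosa

What's happening: shift every letter 8 places forward in the alphabet (wrapping around).
For "tjvaynhhergks" the result is "brdigvppmzosa".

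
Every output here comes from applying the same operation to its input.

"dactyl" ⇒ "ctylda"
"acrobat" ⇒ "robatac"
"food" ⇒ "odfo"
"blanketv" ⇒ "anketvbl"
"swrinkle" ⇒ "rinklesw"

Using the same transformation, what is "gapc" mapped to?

pcga

Each output is the input with this applied: move the first 2 characters to the end (rotate left by 2).
"gapc" → "pcga".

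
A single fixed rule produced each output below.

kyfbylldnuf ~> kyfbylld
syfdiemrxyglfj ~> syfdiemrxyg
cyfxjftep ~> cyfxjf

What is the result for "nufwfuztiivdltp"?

nufwfuztiivd

The rule is to delete the last 3 characters.
Applying that to "nufwfuztiivdltp" gives "nufwfuztiivd".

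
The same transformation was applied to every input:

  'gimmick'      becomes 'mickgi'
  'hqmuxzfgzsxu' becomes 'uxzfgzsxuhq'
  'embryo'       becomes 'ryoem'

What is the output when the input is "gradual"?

dualgr

Looking at the pairs, the operation is to move the first 3 characters to the end (rotate left by 3), then delete the last character.
"gradual" → "dualgra" → "dualgr".
(Check on "embryo": → "ryoemb" → "ryoem" ✓)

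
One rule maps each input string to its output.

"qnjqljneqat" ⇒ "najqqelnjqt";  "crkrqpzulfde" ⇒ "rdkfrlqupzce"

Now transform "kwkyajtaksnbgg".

The pattern: take characters alternately from the front and the back (1st, last, 2nd, 2nd-last, ...), then move the first 2 characters to the end (rotate left by 2).
"kwkyajtaksnbgg" → "kgwgkbynasjkta" → "wgkbynasjktakg".
(Check on "qnjqljneqat": → "qtnajqqelnj" → "najqqelnjqt" ✓)

wgkbynasjktakg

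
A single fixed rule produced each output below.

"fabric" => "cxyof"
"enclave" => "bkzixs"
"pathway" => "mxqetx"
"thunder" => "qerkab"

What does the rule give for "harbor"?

exoyl

Looking at the pairs, the operation is to shift every letter 3 places backward in the alphabet (wrapping around), then delete the last character.
Working it through for "harbor": intermediate "exoylo", final "exoyl".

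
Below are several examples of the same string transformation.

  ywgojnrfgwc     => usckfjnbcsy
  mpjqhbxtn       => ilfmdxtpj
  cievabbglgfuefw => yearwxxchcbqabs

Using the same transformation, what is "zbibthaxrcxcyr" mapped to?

Rule — shift every letter 4 places backward in the alphabet (wrapping around).
On "zbibthaxrcxcyr" that produces "vxexpdwtnytyun".

vxexpdwtnytyun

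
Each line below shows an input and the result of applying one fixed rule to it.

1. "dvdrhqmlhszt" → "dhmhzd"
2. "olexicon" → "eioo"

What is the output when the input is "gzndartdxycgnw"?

natxcng

The pattern: move the first 2 characters to the end (rotate left by 2), then keep every other character starting from the first (positions 1st, 3rd, 5th, ...).
For "gzndartdxycgnw" the result is "natxcng".
(Check on "dvdrhqmlhszt": → "drhqmlhsztdv" → "dhmhzd" ✓)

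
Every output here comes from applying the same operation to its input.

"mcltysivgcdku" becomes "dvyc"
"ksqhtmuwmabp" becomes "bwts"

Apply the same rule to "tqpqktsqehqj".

In each case the input is transformed by: keep one character in every 3, starting at position 2 (positions 2nd, 5th, 8th, ...), then reverse the string.
Starting from "tqpqktsqehqj": after the first operation, "qkqq"; after the second, "qqkq".

qqkq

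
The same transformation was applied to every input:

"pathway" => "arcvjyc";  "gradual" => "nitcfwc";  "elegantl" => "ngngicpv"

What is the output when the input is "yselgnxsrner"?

taugnipzutpg

Looking at the pairs, the operation is to shift every letter 2 places forward in the alphabet (wrapping around), then move the last character to the front.
Starting from "yselgnxsrner": after the first operation, "augnipzutpgt"; after the second, "taugnipzutpg".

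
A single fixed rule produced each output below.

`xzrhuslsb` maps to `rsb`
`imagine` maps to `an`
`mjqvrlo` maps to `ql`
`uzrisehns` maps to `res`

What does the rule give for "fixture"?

The pattern: keep one character in every 3, starting at position 3 (positions 3rd, 6th, 9th, ...).
"fixture" → "xr".

xr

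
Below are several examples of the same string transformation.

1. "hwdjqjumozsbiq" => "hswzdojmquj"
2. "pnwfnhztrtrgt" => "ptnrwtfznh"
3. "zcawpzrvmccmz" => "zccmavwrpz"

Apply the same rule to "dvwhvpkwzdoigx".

dovdwzhwvkp

Each output is the input with this applied: delete the last 3 characters, then take characters alternately from the front and the back (1st, last, 2nd, 2nd-last, ...).
For "dvwhvpkwzdoigx", step one produces "dvwhvpkwzdo"; step two turns that into "dovdwzhwvkp".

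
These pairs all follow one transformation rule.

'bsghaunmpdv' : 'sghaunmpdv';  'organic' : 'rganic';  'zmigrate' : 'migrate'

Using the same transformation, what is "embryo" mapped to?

Rule — delete the first character.
So "embryo" becomes "mbryo".

mbryo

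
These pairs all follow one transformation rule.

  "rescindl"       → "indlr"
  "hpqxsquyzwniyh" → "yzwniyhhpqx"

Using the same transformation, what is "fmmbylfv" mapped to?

In each case the input is transformed by: swap the front and back halves of the string, then delete the last 3 characters.
Doing the same to "fmmbylfv": "ylfvf".

ylfvf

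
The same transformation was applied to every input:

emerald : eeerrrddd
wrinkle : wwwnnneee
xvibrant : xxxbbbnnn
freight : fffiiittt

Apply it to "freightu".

fffiiittt

What's happening: keep one character in every 3, starting at position 1 (positions 1st, 4th, 7th, ...), then repeat every character 3 times.
For "freightu", step one produces "fit"; step two turns that into "fffiiittt".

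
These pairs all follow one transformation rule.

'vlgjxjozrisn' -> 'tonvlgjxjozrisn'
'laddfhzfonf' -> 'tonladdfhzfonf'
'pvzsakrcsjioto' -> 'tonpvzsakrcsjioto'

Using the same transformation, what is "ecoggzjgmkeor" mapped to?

tonecoggzjgmkeor

The transformation: prepend "ton".
"ecoggzjgmkeor" → "tonecoggzjgmkeor".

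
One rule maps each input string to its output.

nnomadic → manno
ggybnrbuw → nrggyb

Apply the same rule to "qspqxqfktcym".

The rule is to delete the last 3 characters, then move the last 2 characters to the front (rotate right by 2).
On "qspqxqfktcym" that produces "ktqspqxqf".

ktqspqxqf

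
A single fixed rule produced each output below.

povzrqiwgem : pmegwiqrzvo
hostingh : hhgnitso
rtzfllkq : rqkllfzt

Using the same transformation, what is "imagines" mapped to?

isenigam

The transformation: reverse the string, then move the last character to the front.
Applying that to "imagines" gives "isenigam".
(Check on "rtzfllkq": → "qkllfztr" → "rqkllfzt" ✓)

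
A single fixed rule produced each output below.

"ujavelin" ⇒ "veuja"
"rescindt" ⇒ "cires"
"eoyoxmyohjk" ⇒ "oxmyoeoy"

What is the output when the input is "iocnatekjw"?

The pattern: delete the last 3 characters, then move the first 3 characters to the end (rotate left by 3).
On "iocnatekjw": the first step gives "iocnate", and the second then gives "nateioc".

nateioc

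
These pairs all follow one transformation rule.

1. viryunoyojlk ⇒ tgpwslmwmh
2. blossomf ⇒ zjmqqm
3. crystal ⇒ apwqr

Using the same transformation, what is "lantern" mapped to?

What's happening: delete the last 2 characters, then shift every letter 2 places backward in the alphabet (wrapping around).
Working it through for "lantern": intermediate "lante", final "jylrc".

jylrc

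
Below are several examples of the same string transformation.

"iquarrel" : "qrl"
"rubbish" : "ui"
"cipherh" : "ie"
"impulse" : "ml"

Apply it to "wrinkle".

What's happening: keep one character in every 3, starting at position 2 (positions 2nd, 5th, 8th, ...).
So "wrinkle" becomes "rk".

rk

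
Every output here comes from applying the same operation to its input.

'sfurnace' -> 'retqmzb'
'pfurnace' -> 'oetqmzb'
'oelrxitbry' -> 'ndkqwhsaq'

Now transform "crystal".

In each case the input is transformed by: delete the last character, then shift every letter 1 place backward in the alphabet (wrapping around).
For "crystal", step one produces "crysta"; step two turns that into "bqxrsz".
(Check on "oelrxitbry": → "oelrxitbr" → "ndkqwhsaq" ✓)

bqxrsz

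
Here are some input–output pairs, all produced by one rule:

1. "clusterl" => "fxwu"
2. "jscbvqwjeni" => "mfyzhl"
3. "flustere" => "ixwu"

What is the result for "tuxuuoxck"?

What's happening: shift every letter 3 places forward in the alphabet (wrapping around), then keep every other character starting from the first (positions 1st, 3rd, 5th, ...).
For "tuxuuoxck" the result is "waxan".

waxan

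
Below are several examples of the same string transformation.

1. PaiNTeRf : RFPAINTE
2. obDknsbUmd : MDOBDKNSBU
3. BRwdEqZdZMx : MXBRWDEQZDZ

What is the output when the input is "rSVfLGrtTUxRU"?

RURSVFLGRTTUX

Looking at the pairs, the operation is to move the last 2 characters to the front (rotate right by 2), then convert every letter to uppercase.
"rSVfLGrtTUxRU" → "RUrSVfLGrtTUx" → "RURSVFLGRTTUX".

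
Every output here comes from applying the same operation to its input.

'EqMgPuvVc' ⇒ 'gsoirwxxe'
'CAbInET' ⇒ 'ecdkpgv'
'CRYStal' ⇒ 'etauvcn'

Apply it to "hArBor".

In each case the input is transformed by: shift every letter 2 places forward in the alphabet (wrapping around), then convert every letter to lowercase.
For "hArBor", step one produces "jCtDqt"; step two turns that into "jctdqt".

jctdqt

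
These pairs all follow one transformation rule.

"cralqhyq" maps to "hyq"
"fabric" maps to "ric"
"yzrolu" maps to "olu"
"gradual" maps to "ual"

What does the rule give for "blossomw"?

omw

Each output is the input with this applied: keep only the last 3 characters.
For "blossomw" the result is "omw".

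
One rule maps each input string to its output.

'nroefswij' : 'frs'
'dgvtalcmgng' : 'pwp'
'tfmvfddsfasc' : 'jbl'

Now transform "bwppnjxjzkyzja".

The pattern: shift every letter 9 places forward in the alphabet (wrapping around), then keep only the last 3 characters.
"bwppnjxjzkyzja" → "kfyywsgsithisj" → "isj".
(Check on "tfmvfddsfasc": → "coveommbojbl" → "jbl" ✓)

isj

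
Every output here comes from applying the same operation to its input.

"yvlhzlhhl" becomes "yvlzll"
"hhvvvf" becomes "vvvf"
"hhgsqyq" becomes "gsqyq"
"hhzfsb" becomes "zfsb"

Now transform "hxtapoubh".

The transformation: remove every "h".
Doing the same to "hxtapoubh": "xtapoub".

xtapoub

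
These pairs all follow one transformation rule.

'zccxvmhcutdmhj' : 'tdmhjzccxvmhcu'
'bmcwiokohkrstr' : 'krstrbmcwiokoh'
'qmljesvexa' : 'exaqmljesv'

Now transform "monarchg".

Rule — move the first 2 characters to the end (rotate left by 2), then swap the front and back halves of the string.
For "monarchg", step one produces "narchgmo"; step two turns that into "hgmonarc".
(Check on "bmcwiokohkrstr": → "cwiokohkrstrbm" → "krstrbmcwiokoh" ✓)

hgmonarc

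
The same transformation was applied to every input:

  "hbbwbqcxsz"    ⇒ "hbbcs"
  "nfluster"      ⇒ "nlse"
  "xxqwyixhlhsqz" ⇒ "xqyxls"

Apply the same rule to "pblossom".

What's happening: swap each adjacent pair of characters (1↔2, 3↔4, ...), then keep every other character starting from the second (positions 2nd, 4th, 6th, ...).
Starting from "pblossom": after the first operation, "bpolssmo"; after the second, "plso".

plso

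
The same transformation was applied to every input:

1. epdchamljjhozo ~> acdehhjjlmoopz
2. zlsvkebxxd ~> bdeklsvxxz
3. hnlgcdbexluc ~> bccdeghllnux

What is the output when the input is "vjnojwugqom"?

The transformation: sort the characters into alphabetical order.
For "vjnojwugqom" the result is "gjjmnooquvw".

gjjmnooquvw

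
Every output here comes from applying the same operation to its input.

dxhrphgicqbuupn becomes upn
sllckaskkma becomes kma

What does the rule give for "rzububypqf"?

What's happening: keep only the last 3 characters.
Doing the same to "rzububypqf": "pqf".

pqf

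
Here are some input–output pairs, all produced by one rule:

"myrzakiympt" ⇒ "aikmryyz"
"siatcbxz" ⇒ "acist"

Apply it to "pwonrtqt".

The rule is to delete the last 3 characters, then sort the characters into alphabetical order.
"pwonrtqt" → "pwonr" → "noprw".

noprw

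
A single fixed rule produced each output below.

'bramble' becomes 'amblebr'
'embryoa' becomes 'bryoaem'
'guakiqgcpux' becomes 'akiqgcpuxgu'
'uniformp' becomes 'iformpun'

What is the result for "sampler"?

Rule — move the first 2 characters to the end (rotate left by 2).
"sampler" → "mplersa".

mplersa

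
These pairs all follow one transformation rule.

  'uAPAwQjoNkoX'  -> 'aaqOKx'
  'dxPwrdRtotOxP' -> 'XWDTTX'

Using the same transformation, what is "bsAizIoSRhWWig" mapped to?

SIisHwG

Rule — flip the case of every letter, then keep every other character starting from the second (positions 2nd, 4th, 6th, ...).
Applying both steps to "bsAizIoSRhWWig": "BSaIZiOsrHwwIG", then "SIisHwG".
(Check on "dxPwrdRtotOxP": → "DXpWRDrTOToXp" → "XWDTTX" ✓)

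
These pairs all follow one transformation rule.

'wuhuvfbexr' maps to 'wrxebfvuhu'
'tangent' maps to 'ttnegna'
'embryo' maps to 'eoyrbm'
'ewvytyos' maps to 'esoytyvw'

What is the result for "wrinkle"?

welknir

In each case the input is transformed by: reverse the string, then move the last character to the front.
Applying both steps to "wrinkle": "elknirw", then "welknir".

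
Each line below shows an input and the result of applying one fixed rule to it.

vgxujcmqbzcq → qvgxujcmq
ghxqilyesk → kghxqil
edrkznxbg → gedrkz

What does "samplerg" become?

Rule — move the last character to the front, then delete the last 3 characters.
For "samplerg", step one produces "gsampler"; step two turns that into "gsamp".
(Check on "edrkznxbg": → "gedrkznxb" → "gedrkz" ✓)

gsamp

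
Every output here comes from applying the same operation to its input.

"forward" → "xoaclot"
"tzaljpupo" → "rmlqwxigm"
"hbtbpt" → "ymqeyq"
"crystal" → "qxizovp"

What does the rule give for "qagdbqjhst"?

Looking at the pairs, the operation is to move the last 3 characters to the front (rotate right by 3), then shift every letter 3 places backward in the alphabet (wrapping around).
Applying both steps to "qagdbqjhst": "hstqagdbqj", then "epqnxdayng".

epqnxdayng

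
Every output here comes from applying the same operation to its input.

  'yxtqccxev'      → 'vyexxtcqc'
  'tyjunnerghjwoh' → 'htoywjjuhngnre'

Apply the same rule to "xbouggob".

bxobgogu

What's happening: take characters alternately from the front and the back (1st, last, 2nd, 2nd-last, ...), then swap each adjacent pair of characters (1↔2, 3↔4, ...).
"xbouggob" → "xbboogug" → "bxobgogu".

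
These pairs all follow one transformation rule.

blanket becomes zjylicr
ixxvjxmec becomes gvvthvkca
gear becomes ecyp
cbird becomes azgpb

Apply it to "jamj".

The pattern: shift every letter 2 places backward in the alphabet (wrapping around).
Doing the same to "jamj": "hykh".

hykh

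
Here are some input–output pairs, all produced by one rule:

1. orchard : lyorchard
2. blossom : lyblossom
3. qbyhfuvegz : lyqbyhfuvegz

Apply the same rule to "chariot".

Each output is the input with this applied: prepend "ly".
So "chariot" becomes "lychariot".

lychariot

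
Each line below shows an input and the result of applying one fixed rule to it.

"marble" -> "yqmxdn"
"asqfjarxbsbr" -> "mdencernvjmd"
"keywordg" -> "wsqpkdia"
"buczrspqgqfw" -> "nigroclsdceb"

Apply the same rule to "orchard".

apddomt

The pattern: shift every letter 12 places forward in the alphabet (wrapping around), then take characters alternately from the front and the back (1st, last, 2nd, 2nd-last, ...).
For "orchard", step one produces "adotmdp"; step two turns that into "apddomt".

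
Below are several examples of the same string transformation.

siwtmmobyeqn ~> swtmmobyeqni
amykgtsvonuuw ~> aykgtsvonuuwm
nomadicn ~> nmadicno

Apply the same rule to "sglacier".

slacierg

Looking at the pairs, the operation is to move the first character to the end, then swap the first and last characters.
For "sglacier", step one produces "glaciers"; step two turns that into "slacierg".
(Check on "nomadicn": → "omadicnn" → "nmadicno" ✓)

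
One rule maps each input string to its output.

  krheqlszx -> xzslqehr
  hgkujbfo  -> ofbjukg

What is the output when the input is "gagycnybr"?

The pattern: reverse the string, then delete the last character.
For "gagycnybr", step one produces "rbyncygag"; step two turns that into "rbyncyga".
(Check on "krheqlszx": → "xzslqehrk" → "xzslqehr" ✓)

rbyncyga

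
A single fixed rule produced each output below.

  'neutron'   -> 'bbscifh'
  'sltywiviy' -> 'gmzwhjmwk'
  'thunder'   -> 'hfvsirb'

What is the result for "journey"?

In each case the input is transformed by: take characters alternately from the front and the back (1st, last, 2nd, 2nd-last, ...), then shift every letter 12 places backward in the alphabet (wrapping around).
On "journey": the first step gives "jyoeunr", and the second then gives "xmcsibf".

xmcsibf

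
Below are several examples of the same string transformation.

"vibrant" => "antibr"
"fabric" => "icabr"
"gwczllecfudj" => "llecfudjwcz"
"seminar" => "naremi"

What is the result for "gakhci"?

ciakh

Looking at the pairs, the operation is to delete the first character, then move the first 3 characters to the end (rotate left by 3).
Applying that to "gakhci" gives "ciakh".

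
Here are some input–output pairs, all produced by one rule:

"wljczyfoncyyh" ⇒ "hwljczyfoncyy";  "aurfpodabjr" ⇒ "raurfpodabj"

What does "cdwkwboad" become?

dcdwkwboa

The transformation: move the last character to the front.
"cdwkwboad" → "dcdwkwboa".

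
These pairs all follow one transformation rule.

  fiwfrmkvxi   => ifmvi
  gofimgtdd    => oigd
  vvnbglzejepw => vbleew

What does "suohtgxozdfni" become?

uhgodn

In each case the input is transformed by: keep every other character starting from the second (positions 2nd, 4th, 6th, ...).
On "suohtgxozdfni" that produces "uhgodn".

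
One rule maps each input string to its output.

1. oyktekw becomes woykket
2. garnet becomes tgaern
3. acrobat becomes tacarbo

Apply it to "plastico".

oplcaist

Rule — swap the first and last characters, then take characters alternately from the front and the back (1st, last, 2nd, 2nd-last, ...).
Applying both steps to "plastico": "olasticp", then "oplcaist".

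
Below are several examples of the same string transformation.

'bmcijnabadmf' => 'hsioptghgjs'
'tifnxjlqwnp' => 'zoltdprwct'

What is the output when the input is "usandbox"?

The pattern: delete the last character, then shift every letter 6 places forward in the alphabet (wrapping around).
Working it through for "usandbox": intermediate "usandbo", final "aygtjhu".
(Check on "tifnxjlqwnp": → "tifnxjlqwn" → "zoltdprwct" ✓)

aygtjhu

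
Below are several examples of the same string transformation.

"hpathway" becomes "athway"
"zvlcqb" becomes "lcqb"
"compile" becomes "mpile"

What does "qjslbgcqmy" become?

The pattern: delete the first 2 characters.
Doing the same to "qjslbgcqmy": "slbgcqmy".

slbgcqmy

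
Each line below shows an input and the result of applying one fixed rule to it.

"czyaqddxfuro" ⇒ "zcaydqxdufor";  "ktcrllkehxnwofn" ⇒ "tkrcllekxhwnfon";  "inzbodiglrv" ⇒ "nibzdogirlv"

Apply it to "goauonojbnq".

oguanojonbq

Looking at the pairs, the operation is to swap each adjacent pair of characters (1↔2, 3↔4, ...).
For "goauonojbnq" the result is "oguanojonbq".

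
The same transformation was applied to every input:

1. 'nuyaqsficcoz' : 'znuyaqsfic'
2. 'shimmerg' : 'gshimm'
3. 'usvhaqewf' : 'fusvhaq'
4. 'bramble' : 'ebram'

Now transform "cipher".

rcip

What's happening: move the last 3 characters to the front (rotate right by 3), then delete the first 2 characters.
"cipher" → "hercip" → "rcip".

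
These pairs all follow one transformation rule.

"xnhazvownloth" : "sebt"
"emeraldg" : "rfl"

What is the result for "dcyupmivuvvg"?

Each output is the input with this applied: shift every letter 5 places forward in the alphabet (wrapping around), then keep one character in every 3, starting at position 2 (positions 2nd, 5th, 8th, ...).
For "dcyupmivuvvg", step one produces "ihdzurnazaal"; step two turns that into "huaa".
(Check on "xnhazvownloth": → "csmfeatbsqtym" → "sebt" ✓)

huaa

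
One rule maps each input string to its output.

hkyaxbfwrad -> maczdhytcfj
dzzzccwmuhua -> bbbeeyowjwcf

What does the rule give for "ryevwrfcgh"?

agxytheijt

The pattern: shift every letter 2 places forward in the alphabet (wrapping around), then move the first character to the end.
Applying both steps to "ryevwrfcgh": "tagxytheij", then "agxytheijt".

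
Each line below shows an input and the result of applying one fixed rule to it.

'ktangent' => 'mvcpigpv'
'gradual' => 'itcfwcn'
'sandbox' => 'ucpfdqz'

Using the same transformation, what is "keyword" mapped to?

Each output is the input with this applied: shift every letter 2 places forward in the alphabet (wrapping around).
Doing the same to "keyword": "mgayqtf".

mgayqtf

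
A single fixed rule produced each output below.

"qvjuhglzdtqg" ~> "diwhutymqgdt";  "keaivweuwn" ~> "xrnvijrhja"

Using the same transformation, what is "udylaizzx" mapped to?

What's happening: shift every letter 13 places forward in the alphabet (wrapping around) — i.e. ROT13.
Applying that to "udylaizzx" gives "hqlynvmmk".

hqlynvmmk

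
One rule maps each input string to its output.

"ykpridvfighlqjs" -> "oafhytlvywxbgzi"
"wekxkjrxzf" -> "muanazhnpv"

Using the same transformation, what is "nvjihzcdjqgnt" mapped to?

In each case the input is transformed by: shift every letter 10 places backward in the alphabet (wrapping around).
So "nvjihzcdjqgnt" becomes "dlzyxpstzgwdj".

dlzyxpstzgwdj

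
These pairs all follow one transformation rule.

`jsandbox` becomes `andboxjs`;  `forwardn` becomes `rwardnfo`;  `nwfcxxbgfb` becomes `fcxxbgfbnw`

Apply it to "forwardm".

The pattern: move the first 2 characters to the end (rotate left by 2).
On "forwardm" that produces "rwardmfo".

rwardmfo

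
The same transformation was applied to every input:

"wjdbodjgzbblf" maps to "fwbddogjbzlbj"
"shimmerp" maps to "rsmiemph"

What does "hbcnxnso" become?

What's happening: swap each adjacent pair of characters (1↔2, 3↔4, ...), then swap the first and last characters.
Starting from "hbcnxnso": after the first operation, "bhncnxos"; after the second, "shncnxob".

shncnxob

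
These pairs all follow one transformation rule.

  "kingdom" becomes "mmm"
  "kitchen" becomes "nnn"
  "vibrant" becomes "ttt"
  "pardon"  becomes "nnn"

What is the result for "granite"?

Rule — repeat every character 3 times, then keep only the last 3 characters.
For "granite", step one produces "gggrrraaannniiittteee"; step two turns that into "eee".

eee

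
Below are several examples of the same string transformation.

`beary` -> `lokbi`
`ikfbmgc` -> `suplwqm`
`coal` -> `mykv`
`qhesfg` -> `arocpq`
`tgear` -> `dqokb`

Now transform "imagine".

In each case the input is transformed by: shift every letter 10 places forward in the alphabet (wrapping around).
So "imagine" becomes "swkqsxo".

swkqsxo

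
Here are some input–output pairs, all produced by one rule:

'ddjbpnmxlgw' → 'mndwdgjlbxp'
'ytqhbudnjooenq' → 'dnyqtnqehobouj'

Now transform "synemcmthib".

mcsbyinhetm

The pattern: take characters alternately from the front and the back (1st, last, 2nd, 2nd-last, ...), then move the last 2 characters to the front (rotate right by 2).
"synemcmthib" → "mcsbyinhetm".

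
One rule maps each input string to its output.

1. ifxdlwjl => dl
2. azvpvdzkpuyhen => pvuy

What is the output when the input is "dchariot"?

The transformation: swap each adjacent pair of characters (1↔2, 3↔4, ...), then keep one character in every 3, starting at position 3 (positions 3rd, 6th, 9th, ...).
Applying both steps to "dchariot": "cdahirto", then "ar".

ar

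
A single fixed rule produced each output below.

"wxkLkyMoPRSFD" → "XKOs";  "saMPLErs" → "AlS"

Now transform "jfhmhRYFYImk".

Each output is the input with this applied: flip the case of every letter, then keep one character in every 3, starting at position 2 (positions 2nd, 5th, 8th, ...).
Applying both steps to "jfhmhRYFYImk": "JFHMHryfyiMK", then "FHfM".

FHfM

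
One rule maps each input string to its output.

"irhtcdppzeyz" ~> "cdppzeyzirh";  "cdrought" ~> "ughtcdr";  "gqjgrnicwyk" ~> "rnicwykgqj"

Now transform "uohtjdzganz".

jdzganzuoh

The transformation: move the first 3 characters to the end (rotate left by 3), then delete the first character.
For "uohtjdzganz", step one produces "tjdzganzuoh"; step two turns that into "jdzganzuoh".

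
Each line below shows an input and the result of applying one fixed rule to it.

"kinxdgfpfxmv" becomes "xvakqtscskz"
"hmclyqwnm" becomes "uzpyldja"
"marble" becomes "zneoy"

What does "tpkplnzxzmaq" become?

What's happening: shift every letter 13 places forward in the alphabet (wrapping around) — i.e. ROT13, then delete the last character.
On "tpkplnzxzmaq": the first step gives "gcxcyamkmznd", and the second then gives "gcxcyamkmzn".

gcxcyamkmzn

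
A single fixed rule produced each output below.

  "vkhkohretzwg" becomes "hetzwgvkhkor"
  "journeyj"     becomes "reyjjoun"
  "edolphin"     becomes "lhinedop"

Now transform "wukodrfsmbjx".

rsmbjxwukodf

The transformation: swap the front and back halves of the string, then swap the first and last characters.
On "wukodrfsmbjx": the first step gives "fsmbjxwukodr", and the second then gives "rsmbjxwukodf".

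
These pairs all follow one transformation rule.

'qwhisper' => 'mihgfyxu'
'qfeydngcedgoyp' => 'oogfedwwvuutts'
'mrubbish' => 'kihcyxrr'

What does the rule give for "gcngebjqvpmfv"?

llgfdczwwvusr

The rule is to sort the characters into reverse alphabetical order, then shift every letter 10 places backward in the alphabet (wrapping around).
For "gcngebjqvpmfv", step one produces "vvqpnmjggfecb"; step two turns that into "llgfdczwwvusr".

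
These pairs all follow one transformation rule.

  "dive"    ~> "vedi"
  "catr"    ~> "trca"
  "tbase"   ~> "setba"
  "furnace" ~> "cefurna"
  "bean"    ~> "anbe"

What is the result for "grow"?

The transformation: move the last 2 characters to the front (rotate right by 2).
Applying that to "grow" gives "owgr".

owgr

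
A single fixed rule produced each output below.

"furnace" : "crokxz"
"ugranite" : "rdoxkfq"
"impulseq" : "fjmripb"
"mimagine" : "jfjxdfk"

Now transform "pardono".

What's happening: delete the last character, then shift every letter 3 places backward in the alphabet (wrapping around).
"pardono" → "pardon" → "mxoalk".

mxoalk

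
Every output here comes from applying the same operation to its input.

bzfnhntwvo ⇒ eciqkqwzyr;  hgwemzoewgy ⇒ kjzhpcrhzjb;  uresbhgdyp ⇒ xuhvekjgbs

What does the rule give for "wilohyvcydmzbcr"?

zlorkbyfbgpcefu

Rule — shift every letter 3 places forward in the alphabet (wrapping around).
Applying that to "wilohyvcydmzbcr" gives "zlorkbyfbgpcefu".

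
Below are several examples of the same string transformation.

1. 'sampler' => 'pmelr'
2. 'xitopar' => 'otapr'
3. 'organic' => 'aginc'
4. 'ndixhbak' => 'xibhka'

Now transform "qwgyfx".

ygxf

What's happening: swap each adjacent pair of characters (1↔2, 3↔4, ...), then delete the first 2 characters.
On "qwgyfx": the first step gives "wqygxf", and the second then gives "ygxf".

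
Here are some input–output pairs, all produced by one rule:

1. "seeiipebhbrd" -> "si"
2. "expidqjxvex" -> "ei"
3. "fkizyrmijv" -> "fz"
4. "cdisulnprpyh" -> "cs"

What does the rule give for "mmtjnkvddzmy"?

mj

Each output is the input with this applied: keep one character in every 3, starting at position 1 (positions 1st, 4th, 7th, ...), then delete the last 2 characters.
"mmtjnkvddzmy" → "mjvz" → "mj".
(Check on "fkizyrmijv": → "fzmv" → "fz" ✓)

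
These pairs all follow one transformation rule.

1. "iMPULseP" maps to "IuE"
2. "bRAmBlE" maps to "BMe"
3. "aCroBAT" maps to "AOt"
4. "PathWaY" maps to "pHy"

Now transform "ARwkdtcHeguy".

The rule is to flip the case of every letter, then keep one character in every 3, starting at position 1 (positions 1st, 4th, 7th, ...).
Applying both steps to "ARwkdtcHeguy": "arWKDTChEGUY", then "aKCG".

aKCG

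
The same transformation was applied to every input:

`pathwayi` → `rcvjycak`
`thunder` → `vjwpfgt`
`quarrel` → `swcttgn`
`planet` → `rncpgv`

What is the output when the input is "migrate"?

okitcvg

Rule — shift every letter 2 places forward in the alphabet (wrapping around).
Applying that to "migrate" gives "okitcvg".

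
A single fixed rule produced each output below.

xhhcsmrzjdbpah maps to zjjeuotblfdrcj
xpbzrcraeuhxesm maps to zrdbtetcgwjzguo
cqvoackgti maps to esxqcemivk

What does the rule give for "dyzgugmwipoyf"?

Each output is the input with this applied: shift every letter 2 places forward in the alphabet (wrapping around).
Applying that to "dyzgugmwipoyf" gives "fabiwioykrqah".

fabiwioykrqah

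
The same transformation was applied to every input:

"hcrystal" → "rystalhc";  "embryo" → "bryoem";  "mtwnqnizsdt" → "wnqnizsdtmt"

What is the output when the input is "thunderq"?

underqth

Looking at the pairs, the operation is to move the first 2 characters to the end (rotate left by 2).
"thunderq" → "underqth".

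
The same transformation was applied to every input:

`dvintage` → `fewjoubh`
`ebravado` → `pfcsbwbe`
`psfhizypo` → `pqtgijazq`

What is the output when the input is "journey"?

Looking at the pairs, the operation is to move the last character to the front, then shift every letter 1 place forward in the alphabet (wrapping around).
On "journey": the first step gives "yjourne", and the second then gives "zkpvsof".

zkpvsof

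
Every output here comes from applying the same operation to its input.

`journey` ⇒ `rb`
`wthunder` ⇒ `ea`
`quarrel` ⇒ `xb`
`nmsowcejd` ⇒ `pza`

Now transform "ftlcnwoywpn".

itt

Each output is the input with this applied: shift every letter 3 places backward in the alphabet (wrapping around), then keep one character in every 3, starting at position 3 (positions 3rd, 6th, 9th, ...).
Starting from "ftlcnwoywpn": after the first operation, "cqizktlvtmk"; after the second, "itt".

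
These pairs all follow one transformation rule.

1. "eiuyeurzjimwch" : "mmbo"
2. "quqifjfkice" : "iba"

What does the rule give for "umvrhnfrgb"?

nfy

Each output is the input with this applied: keep one character in every 3, starting at position 3 (positions 3rd, 6th, 9th, ...), then shift every letter 8 places backward in the alphabet (wrapping around).
Applying both steps to "umvrhnfrgb": "vng", then "nfy".
(Check on "eiuyeurzjimwch": → "uujw" → "mmbo" ✓)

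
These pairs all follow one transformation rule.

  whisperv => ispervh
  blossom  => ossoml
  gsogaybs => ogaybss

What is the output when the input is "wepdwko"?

In each case the input is transformed by: delete the first character, then move the first character to the end.
Starting from "wepdwko": after the first operation, "epdwko"; after the second, "pdwkoe".

pdwkoe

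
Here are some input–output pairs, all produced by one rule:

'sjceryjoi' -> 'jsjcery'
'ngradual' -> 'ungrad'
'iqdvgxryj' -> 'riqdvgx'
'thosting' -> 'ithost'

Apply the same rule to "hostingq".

The rule is to delete the last 2 characters, then move the last character to the front.
On "hostingq" that produces "nhosti".

nhosti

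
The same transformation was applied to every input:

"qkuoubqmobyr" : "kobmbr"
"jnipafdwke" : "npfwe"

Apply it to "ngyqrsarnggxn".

gqsrgx

Looking at the pairs, the operation is to keep every other character starting from the second (positions 2nd, 4th, 6th, ...).
Doing the same to "ngyqrsarnggxn": "gqsrgx".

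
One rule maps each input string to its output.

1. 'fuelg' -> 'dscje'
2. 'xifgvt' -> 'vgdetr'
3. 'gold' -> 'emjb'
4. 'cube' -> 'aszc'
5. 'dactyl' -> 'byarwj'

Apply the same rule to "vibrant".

Each output is the input with this applied: shift every letter 2 places backward in the alphabet (wrapping around).
Doing the same to "vibrant": "tgzpylr".

tgzpylr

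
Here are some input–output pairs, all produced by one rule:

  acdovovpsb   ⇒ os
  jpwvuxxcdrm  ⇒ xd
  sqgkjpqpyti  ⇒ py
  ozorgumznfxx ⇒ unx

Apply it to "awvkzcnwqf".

Looking at the pairs, the operation is to keep one character in every 3, starting at position 3 (positions 3rd, 6th, 9th, ...), then delete the first character.
For "awvkzcnwqf", step one produces "vcq"; step two turns that into "cq".

cq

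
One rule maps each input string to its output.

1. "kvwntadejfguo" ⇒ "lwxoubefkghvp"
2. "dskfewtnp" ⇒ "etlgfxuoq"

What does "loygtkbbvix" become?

mpzhulccwjy

The transformation: shift every letter 1 place forward in the alphabet (wrapping around).
Applying that to "loygtkbbvix" gives "mpzhulccwjy".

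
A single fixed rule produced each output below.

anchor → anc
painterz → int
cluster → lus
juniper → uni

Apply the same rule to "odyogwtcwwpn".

tcw

In each case the input is transformed by: move the last 3 characters to the front (rotate right by 3), then keep only the last 3 characters.
For "odyogwtcwwpn", step one produces "wpnodyogwtcw"; step two turns that into "tcw".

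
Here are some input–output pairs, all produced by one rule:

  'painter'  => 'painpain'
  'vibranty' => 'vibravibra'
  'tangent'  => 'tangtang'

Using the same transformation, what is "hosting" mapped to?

The transformation: delete the last 3 characters, then write the whole string twice.
Applying both steps to "hosting": "host", then "hosthost".

hosthost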